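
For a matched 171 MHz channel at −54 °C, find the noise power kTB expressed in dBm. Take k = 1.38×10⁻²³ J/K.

−92.9 dBm

T = −54 °C + 273.15 = 219.15 K
P_n = kTB = 1.38×10⁻²³ × 219.15 × 1.71×10⁸ = 5.17×10⁻¹³ W
In dBm: 10 log₁₀(5.17×10⁻¹³ / 10⁻³) = −92.9 dBm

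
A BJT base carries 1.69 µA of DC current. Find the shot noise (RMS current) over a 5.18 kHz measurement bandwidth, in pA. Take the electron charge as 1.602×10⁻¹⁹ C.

53.0 pA

I_n = √(2qI·B)
2qI·B = 2 × 1.602×10⁻¹⁹ × 1.69×10⁻⁶ × 5.18×10³ = 2.80×10⁻²¹ A²
I_n = √(2.80×10⁻²¹) = 5.30×10⁻¹¹ A = 53.0 pA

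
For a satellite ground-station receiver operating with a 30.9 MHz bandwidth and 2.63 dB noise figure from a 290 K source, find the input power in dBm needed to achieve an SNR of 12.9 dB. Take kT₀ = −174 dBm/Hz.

Sensitivity = −174 + 10 log₁₀(B) + NF + SNR_min
= −174 + 74.9 + 2.63 + 12.9
= −83.57 dBm → −83.6 dBm

−83.6 dBm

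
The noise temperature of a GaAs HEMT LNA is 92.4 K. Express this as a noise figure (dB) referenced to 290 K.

1.20 dB

F = 1 + T_e/T₀ = 1 + 92.4/290 = 1.31862
NF = 10 log₁₀(1.31862) = 1.20 dB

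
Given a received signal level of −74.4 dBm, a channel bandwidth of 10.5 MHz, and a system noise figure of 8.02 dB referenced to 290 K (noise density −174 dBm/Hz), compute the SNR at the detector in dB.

Noise floor: N = −174 + 10 log₁₀(B) + NF
10 log₁₀(1.05×10⁷) = 70.21 dB
N = −174 + 70.21 + 8.02 = −95.77 dBm
SNR = P_sig − N = −74.4 − (−95.77) = 21.37 dB → 21.4 dB

21.4 dB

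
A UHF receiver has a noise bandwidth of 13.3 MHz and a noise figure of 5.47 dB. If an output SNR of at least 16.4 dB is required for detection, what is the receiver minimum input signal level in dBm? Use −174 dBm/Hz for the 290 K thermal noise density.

Sensitivity = −174 + 10 log₁₀(B) + NF + SNR_min
= −174 + 71.24 + 5.47 + 16.4
= −80.89 dBm → −80.9 dBm

−80.9 dBm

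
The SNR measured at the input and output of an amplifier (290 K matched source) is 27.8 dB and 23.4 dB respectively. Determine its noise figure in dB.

NF (dB) = SNR_in(dB) − SNR_out(dB) when the source is at T₀
NF = 27.8 − 23.4 = 4.4 dB

4.4 dB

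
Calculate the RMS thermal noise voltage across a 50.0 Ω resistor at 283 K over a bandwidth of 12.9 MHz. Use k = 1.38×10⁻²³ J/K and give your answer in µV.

3.17 µV

V_n = √(4kTRB)
4kTRB = 4 × 1.38×10⁻²³ × 283 × 5.00×10¹ × 1.29×10⁷ = 1.01×10⁻¹¹ V²
V_n = √(1.01×10⁻¹¹) = 3.17×10⁻⁶ V = 3.17 µV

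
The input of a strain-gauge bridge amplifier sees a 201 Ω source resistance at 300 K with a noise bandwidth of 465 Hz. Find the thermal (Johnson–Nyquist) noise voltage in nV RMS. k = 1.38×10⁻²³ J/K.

39.3 nV

V_n = √(4kTRB)
4kTRB = 4 × 1.38×10⁻²³ × 300 × 2.01×10² × 4.65×10² = 1.55×10⁻¹⁵ V²
V_n = √(1.55×10⁻¹⁵) = 3.93×10⁻⁸ V = 39.3 nV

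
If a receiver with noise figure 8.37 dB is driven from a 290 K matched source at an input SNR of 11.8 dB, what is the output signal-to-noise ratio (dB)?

3.43 dB

By definition F = SNR_in/SNR_out, so in dB: SNR_out = SNR_in − NF
SNR_out = 11.8 − 8.37 = 3.43 dB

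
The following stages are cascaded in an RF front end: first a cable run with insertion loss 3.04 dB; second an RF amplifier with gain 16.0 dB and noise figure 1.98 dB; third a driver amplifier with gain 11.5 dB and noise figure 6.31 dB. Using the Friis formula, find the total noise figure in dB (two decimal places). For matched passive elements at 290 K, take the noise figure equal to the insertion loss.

5.24 dB

Convert to linear (a loss of L dB is a gain of −L dB): F_i = 10^(NF_i/10), G_i = 10^(G_i,dB/10)
  Stage 1: F_1 = 10^(3.04/10) = 2.014, G_1 = 10^(−3.04/10) = 0.4966
  Stage 2: F_2 = 10^(1.98/10) = 1.578, G_2 = 10^(16.0/10) = 39.81
  Stage 3: F_3 = 10^(6.31/10) = 4.276, G_3 = 10^(11.5/10) = 14.13
Friis cascade:
  F = 2.014 + (1.578 − 1)/0.4966 + (4.276 − 1)/19.77 = 3.343
NF = 10 log₁₀(3.343) = 5.24 dB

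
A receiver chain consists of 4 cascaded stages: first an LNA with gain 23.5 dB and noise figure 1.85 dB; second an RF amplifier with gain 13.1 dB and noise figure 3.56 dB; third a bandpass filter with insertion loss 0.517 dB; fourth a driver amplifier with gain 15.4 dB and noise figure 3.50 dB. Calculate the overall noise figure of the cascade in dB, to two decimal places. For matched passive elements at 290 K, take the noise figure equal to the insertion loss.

1.87 dB

Convert to linear (a loss of L dB is a gain of −L dB): F_i = 10^(NF_i/10), G_i = 10^(G_i,dB/10)
  Stage 1: F_1 = 10^(1.85/10) = 1.531, G_1 = 10^(23.5/10) = 223.9
  Stage 2: F_2 = 10^(3.56/10) = 2.270, G_2 = 10^(13.1/10) = 20.42
  Stage 3: F_3 = 10^(0.517/10) = 1.126, G_3 = 10^(−0.517/10) = 0.8878
  Stage 4: F_4 = 10^(3.50/10) = 2.239, G_4 = 10^(15.4/10) = 34.67
Friis cascade:
  F = 1.531 + (2.270 − 1)/223.9 + (1.126 − 1)/4571 + (2.239 − 1)/4058 = 1.537
NF = 10 log₁₀(1.537) = 1.87 dB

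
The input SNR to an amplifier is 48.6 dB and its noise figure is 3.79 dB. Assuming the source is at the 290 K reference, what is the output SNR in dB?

By definition F = SNR_in/SNR_out, so in dB: SNR_out = SNR_in − NF
SNR_out = 48.6 − 3.79 = 44.81 dB

44.81 dB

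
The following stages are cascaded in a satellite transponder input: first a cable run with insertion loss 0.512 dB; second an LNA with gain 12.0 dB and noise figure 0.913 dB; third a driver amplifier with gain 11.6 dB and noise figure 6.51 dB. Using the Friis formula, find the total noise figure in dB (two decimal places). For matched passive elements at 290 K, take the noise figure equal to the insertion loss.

2.14 dB

Convert to linear (a loss of L dB is a gain of −L dB): F_i = 10^(NF_i/10), G_i = 10^(G_i,dB/10)
  Stage 1: F_1 = 10^(0.512/10) = 1.125, G_1 = 10^(−0.512/10) = 0.8888
  Stage 2: F_2 = 10^(0.913/10) = 1.234, G_2 = 10^(12.0/10) = 15.85
  Stage 3: F_3 = 10^(6.51/10) = 4.477, G_3 = 10^(11.6/10) = 14.45
Friis cascade:
  F = 1.125 + (1.234 − 1)/0.8888 + (4.477 − 1)/14.09 = 1.635
NF = 10 log₁₀(1.635) = 2.14 dB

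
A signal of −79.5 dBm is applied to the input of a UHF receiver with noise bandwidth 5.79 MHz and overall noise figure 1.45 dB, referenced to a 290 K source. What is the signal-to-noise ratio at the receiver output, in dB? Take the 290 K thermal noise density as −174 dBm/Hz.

25.4 dB

Noise floor: N = −174 + 10 log₁₀(B) + NF
10 log₁₀(5.79×10⁶) = 67.63 dB
N = −174 + 67.63 + 1.45 = −104.92 dBm
SNR = P_sig − N = −79.5 − (−104.92) = 25.42 dB → 25.4 dB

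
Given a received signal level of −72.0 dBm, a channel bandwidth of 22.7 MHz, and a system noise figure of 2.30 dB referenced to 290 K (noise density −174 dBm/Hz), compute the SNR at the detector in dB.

Noise floor: N = −174 + 10 log₁₀(B) + NF
10 log₁₀(2.27×10⁷) = 73.56 dB
N = −174 + 73.56 + 2.30 = −98.14 dBm
SNR = P_sig − N = −72.0 − (−98.14) = 26.14 dB → 26.1 dB

26.1 dB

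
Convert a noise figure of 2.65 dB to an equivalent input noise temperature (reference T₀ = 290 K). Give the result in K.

F = 10^(2.65/10) = 1.84077
T_e = (F − 1)·T₀ = (1.84077 − 1) × 290 = 244 K

244 K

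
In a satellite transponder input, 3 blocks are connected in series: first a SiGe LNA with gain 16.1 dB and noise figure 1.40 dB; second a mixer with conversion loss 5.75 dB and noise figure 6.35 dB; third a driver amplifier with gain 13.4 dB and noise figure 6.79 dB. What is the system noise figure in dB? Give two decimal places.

Convert to linear (a loss of L dB is a gain of −L dB): F_i = 10^(NF_i/10), G_i = 10^(G_i,dB/10)
  Stage 1: F_1 = 10^(1.40/10) = 1.380, G_1 = 10^(16.1/10) = 40.74
  Stage 2: F_2 = 10^(6.35/10) = 4.315, G_2 = 10^(−5.75/10) = 0.2661
  Stage 3: F_3 = 10^(6.79/10) = 4.775, G_3 = 10^(13.4/10) = 21.88
Friis cascade:
  F = 1.380 + (4.315 − 1)/40.74 + (4.775 − 1)/10.84 = 1.810
NF = 10 log₁₀(1.810) = 2.58 dB

2.58 dB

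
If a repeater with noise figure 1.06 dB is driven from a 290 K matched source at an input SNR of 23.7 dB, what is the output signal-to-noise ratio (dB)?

22.64 dB

By definition F = SNR_in/SNR_out, so in dB: SNR_out = SNR_in − NF
SNR_out = 23.7 − 1.06 = 22.64 dB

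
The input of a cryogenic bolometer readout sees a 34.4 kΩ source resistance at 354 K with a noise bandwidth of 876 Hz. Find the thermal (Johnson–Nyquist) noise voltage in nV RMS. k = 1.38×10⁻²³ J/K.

V_n = √(4kTRB)
4kTRB = 4 × 1.38×10⁻²³ × 354 × 3.44×10⁴ × 8.76×10² = 5.89×10⁻¹³ V²
V_n = √(5.89×10⁻¹³) = 7.67×10⁻⁷ V = 767 nV

767 nV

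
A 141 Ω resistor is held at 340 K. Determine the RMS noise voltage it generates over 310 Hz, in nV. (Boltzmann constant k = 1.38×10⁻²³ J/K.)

V_n = √(4kTRB)
4kTRB = 4 × 1.38×10⁻²³ × 340 × 1.41×10² × 3.10×10² = 8.20×10⁻¹⁶ V²
V_n = √(8.20×10⁻¹⁶) = 2.86×10⁻⁸ V = 28.6 nV

28.6 nV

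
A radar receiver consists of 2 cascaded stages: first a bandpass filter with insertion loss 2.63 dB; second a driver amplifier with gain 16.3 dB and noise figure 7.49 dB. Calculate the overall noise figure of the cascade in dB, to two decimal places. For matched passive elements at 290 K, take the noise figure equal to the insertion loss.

Convert to linear (a loss of L dB is a gain of −L dB): F_i = 10^(NF_i/10), G_i = 10^(G_i,dB/10)
  Stage 1: F_1 = 10^(2.63/10) = 1.832, G_1 = 10^(−2.63/10) = 0.5458
  Stage 2: F_2 = 10^(7.49/10) = 5.610, G_2 = 10^(16.3/10) = 42.66
Friis cascade:
  F = 1.832 + (5.610 − 1)/0.5458 = 10.28
NF = 10 log₁₀(10.28) = 10.12 dB

10.12 dB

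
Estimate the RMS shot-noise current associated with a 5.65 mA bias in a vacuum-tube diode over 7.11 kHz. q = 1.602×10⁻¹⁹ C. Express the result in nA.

I_n = √(2qI·B)
2qI·B = 2 × 1.602×10⁻¹⁹ × 5.65×10⁻³ × 7.11×10³ = 1.29×10⁻¹⁷ A²
I_n = √(1.29×10⁻¹⁷) = 3.59×10⁻⁹ A = 3.59 nA

3.59 nA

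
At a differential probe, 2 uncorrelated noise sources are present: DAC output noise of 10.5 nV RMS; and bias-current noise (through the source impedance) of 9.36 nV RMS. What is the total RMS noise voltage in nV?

Uncorrelated sources add in power (mean-square): V_tot = √(ΣV_i²)
V_tot = √[(1.05×10⁻⁸)² + (9.36×10⁻⁹)²] = 1.41×10⁻⁸ V = 14.1 nV

14.1 nV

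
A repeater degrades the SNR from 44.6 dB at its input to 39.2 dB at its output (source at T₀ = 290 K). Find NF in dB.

NF (dB) = SNR_in(dB) − SNR_out(dB) when the source is at T₀
NF = 44.6 − 39.2 = 5.4 dB

5.4 dB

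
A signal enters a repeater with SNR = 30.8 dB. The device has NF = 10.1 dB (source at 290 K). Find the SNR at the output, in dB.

20.7 dB

By definition F = SNR_in/SNR_out, so in dB: SNR_out = SNR_in − NF
SNR_out = 30.8 − 10.1 = 20.7 dB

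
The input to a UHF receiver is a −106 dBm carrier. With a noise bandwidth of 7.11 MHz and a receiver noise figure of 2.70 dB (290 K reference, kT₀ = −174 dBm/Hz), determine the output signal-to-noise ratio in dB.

−3.2 dB

Noise floor: N = −174 + 10 log₁₀(B) + NF
10 log₁₀(7.11×10⁶) = 68.52 dB
N = −174 + 68.52 + 2.70 = −102.78 dBm
SNR = P_sig − N = −106 − (−102.78) = −3.22 dB → −3.2 dB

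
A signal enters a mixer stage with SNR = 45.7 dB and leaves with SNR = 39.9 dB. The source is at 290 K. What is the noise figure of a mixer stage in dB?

5.8 dB

NF (dB) = SNR_in(dB) − SNR_out(dB) when the source is at T₀
NF = 45.7 − 39.9 = 5.8 dB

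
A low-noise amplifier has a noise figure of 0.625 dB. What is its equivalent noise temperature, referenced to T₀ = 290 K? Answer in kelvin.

F = 10^(0.625/10) = 1.15478
T_e = (F − 1)·T₀ = (1.15478 − 1) × 290 = 44.9 K

44.9 K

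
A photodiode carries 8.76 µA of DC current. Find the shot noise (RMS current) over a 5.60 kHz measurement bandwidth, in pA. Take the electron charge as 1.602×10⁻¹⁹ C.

I_n = √(2qI·B)
2qI·B = 2 × 1.602×10⁻¹⁹ × 8.76×10⁻⁶ × 5.60×10³ = 1.57×10⁻²⁰ A²
I_n = √(1.57×10⁻²⁰) = 1.25×10⁻¹⁰ A = 125 pA

125 pA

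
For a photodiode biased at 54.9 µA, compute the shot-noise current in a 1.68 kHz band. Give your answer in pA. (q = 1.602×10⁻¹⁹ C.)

172 pA

I_n = √(2qI·B)
2qI·B = 2 × 1.602×10⁻¹⁹ × 5.49×10⁻⁵ × 1.68×10³ = 2.96×10⁻²⁰ A²
I_n = √(2.96×10⁻²⁰) = 1.72×10⁻¹⁰ A = 172 pA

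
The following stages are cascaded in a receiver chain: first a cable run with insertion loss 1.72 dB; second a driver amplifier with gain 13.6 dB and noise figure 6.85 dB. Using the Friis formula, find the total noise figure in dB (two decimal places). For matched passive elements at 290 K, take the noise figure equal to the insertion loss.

8.57 dB

Convert to linear (a loss of L dB is a gain of −L dB): F_i = 10^(NF_i/10), G_i = 10^(G_i,dB/10)
  Stage 1: F_1 = 10^(1.72/10) = 1.486, G_1 = 10^(−1.72/10) = 0.6730
  Stage 2: F_2 = 10^(6.85/10) = 4.842, G_2 = 10^(13.6/10) = 22.91
Friis cascade:
  F = 1.486 + (4.842 − 1)/0.6730 = 7.194
NF = 10 log₁₀(7.194) = 8.57 dB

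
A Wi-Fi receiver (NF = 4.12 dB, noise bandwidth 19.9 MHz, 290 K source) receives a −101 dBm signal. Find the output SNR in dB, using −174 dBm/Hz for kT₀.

−4.1 dB

Noise floor: N = −174 + 10 log₁₀(B) + NF
10 log₁₀(1.99×10⁷) = 72.99 dB
N = −174 + 72.99 + 4.12 = −96.89 dBm
SNR = P_sig − N = −101 − (−96.89) = −4.11 dB → −4.1 dB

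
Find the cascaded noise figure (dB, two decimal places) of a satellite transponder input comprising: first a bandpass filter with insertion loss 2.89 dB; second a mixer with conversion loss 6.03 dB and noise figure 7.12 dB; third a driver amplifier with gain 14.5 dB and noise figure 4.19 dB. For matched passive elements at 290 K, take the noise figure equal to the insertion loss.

Convert to linear (a loss of L dB is a gain of −L dB): F_i = 10^(NF_i/10), G_i = 10^(G_i,dB/10)
  Stage 1: F_1 = 10^(2.89/10) = 1.945, G_1 = 10^(−2.89/10) = 0.5140
  Stage 2: F_2 = 10^(7.12/10) = 5.152, G_2 = 10^(−6.03/10) = 0.2495
  Stage 3: F_3 = 10^(4.19/10) = 2.624, G_3 = 10^(14.5/10) = 28.18
Friis cascade:
  F = 1.945 + (5.152 − 1)/0.5140 + (2.624 − 1)/0.1282 = 22.69
NF = 10 log₁₀(22.69) = 13.56 dB

13.56 dB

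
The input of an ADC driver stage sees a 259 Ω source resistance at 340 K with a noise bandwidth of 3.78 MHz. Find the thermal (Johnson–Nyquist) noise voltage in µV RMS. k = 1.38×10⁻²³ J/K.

4.29 µV

V_n = √(4kTRB)
4kTRB = 4 × 1.38×10⁻²³ × 340 × 2.59×10² × 3.78×10⁶ = 1.84×10⁻¹¹ V²
V_n = √(1.84×10⁻¹¹) = 4.29×10⁻⁶ V = 4.29 µV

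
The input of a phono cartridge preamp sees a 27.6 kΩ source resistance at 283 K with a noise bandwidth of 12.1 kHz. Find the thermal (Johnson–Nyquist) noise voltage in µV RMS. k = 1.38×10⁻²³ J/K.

2.28 µV

V_n = √(4kTRB)
4kTRB = 4 × 1.38×10⁻²³ × 283 × 2.76×10⁴ × 1.21×10⁴ = 5.22×10⁻¹² V²
V_n = √(5.22×10⁻¹²) = 2.28×10⁻⁶ V = 2.28 µV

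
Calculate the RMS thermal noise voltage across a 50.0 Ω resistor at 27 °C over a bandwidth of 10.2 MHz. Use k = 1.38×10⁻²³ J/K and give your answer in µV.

2.91 µV

T = 27 °C + 273.15 = 300.15 K
V_n = √(4kTRB)
4kTRB = 4 × 1.38×10⁻²³ × 300.15 × 5.00×10¹ × 1.02×10⁷ = 8.45×10⁻¹² V²
V_n = √(8.45×10⁻¹²) = 2.91×10⁻⁶ V = 2.91 µV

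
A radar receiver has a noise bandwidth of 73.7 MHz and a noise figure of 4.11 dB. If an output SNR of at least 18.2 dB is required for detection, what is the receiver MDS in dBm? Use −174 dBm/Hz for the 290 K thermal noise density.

Sensitivity = −174 + 10 log₁₀(B) + NF + SNR_min
= −174 + 78.67 + 4.11 + 18.2
= −73.02 dBm → −73.0 dBm

−73.0 dBm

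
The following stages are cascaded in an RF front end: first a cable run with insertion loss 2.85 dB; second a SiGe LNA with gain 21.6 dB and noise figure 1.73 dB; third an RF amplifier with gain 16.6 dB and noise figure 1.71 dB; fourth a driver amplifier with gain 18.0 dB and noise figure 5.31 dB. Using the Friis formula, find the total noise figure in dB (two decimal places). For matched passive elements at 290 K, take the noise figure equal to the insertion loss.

4.59 dB

Convert to linear (a loss of L dB is a gain of −L dB): F_i = 10^(NF_i/10), G_i = 10^(G_i,dB/10)
  Stage 1: F_1 = 10^(2.85/10) = 1.928, G_1 = 10^(−2.85/10) = 0.5188
  Stage 2: F_2 = 10^(1.73/10) = 1.489, G_2 = 10^(21.6/10) = 144.5
  Stage 3: F_3 = 10^(1.71/10) = 1.483, G_3 = 10^(16.6/10) = 45.71
  Stage 4: F_4 = 10^(5.31/10) = 3.396, G_4 = 10^(18.0/10) = 63.10
Friis cascade:
  F = 1.928 + (1.489 − 1)/0.5188 + (1.483 − 1)/74.99 + (3.396 − 1)/3428 = 2.878
NF = 10 log₁₀(2.878) = 4.59 dB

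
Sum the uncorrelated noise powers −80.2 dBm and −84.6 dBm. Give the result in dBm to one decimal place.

−78.9 dBm

Convert to linear, add, convert back:
P₁ = 9.55×10⁻¹² W, P₂ = 3.47×10⁻¹² W
P_tot = 1.30×10⁻¹¹ W → 10 log₁₀(P_tot / 10⁻³) = −78.9 dBm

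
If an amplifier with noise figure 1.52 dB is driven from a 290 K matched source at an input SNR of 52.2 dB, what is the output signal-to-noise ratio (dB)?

By definition F = SNR_in/SNR_out, so in dB: SNR_out = SNR_in − NF
SNR_out = 52.2 − 1.52 = 50.68 dB

50.68 dB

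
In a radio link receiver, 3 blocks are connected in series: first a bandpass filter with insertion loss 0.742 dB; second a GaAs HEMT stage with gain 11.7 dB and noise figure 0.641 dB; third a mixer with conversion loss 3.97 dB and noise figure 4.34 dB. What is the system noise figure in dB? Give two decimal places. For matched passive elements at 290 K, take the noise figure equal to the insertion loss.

1.80 dB

Convert to linear (a loss of L dB is a gain of −L dB): F_i = 10^(NF_i/10), G_i = 10^(G_i,dB/10)
  Stage 1: F_1 = 10^(0.742/10) = 1.186, G_1 = 10^(−0.742/10) = 0.8429
  Stage 2: F_2 = 10^(0.641/10) = 1.159, G_2 = 10^(11.7/10) = 14.79
  Stage 3: F_3 = 10^(4.34/10) = 2.716, G_3 = 10^(−3.97/10) = 0.4009
Friis cascade:
  F = 1.186 + (1.159 − 1)/0.8429 + (2.716 − 1)/12.47 = 1.513
NF = 10 log₁₀(1.513) = 1.80 dB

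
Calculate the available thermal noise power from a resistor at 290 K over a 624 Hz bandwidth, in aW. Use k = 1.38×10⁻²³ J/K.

2.50 aW

P_n = kTB = 1.38×10⁻²³ × 290 × 6.24×10² = 2.50×10⁻¹⁸ W = 2.50 aW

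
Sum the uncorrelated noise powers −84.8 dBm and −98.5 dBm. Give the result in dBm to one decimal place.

−84.6 dBm

Convert to linear, add, convert back:
P₁ = 3.31×10⁻¹² W, P₂ = 1.41×10⁻¹³ W
P_tot = 3.45×10⁻¹² W → 10 log₁₀(P_tot / 10⁻³) = −84.6 dBm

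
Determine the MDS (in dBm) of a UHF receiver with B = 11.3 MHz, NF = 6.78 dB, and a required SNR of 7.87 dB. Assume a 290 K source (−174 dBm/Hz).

Sensitivity = −174 + 10 log₁₀(B) + NF + SNR_min
= −174 + 70.53 + 6.78 + 7.87
= −88.82 dBm → −88.8 dBm

−88.8 dBm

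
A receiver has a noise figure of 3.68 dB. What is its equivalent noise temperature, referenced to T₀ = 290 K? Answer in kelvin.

F = 10^(3.68/10) = 2.33346
T_e = (F − 1)·T₀ = (2.33346 − 1) × 290 = 387 K

387 K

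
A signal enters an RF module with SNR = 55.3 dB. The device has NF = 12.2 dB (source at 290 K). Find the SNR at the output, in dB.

By definition F = SNR_in/SNR_out, so in dB: SNR_out = SNR_in − NF
SNR_out = 55.3 − 12.2 = 43.1 dB

43.1 dB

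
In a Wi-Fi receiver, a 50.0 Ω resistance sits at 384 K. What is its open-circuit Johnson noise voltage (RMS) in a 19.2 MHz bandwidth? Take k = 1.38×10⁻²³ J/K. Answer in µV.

4.51 µV

V_n = √(4kTRB)
4kTRB = 4 × 1.38×10⁻²³ × 384 × 5.00×10¹ × 1.92×10⁷ = 2.03×10⁻¹¹ V²
V_n = √(2.03×10⁻¹¹) = 4.51×10⁻⁶ V = 4.51 µV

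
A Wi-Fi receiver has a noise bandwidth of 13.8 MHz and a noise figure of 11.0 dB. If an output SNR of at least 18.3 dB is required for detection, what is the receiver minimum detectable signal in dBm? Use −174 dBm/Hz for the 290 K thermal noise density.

−73.3 dBm

Sensitivity = −174 + 10 log₁₀(B) + NF + SNR_min
= −174 + 71.4 + 11.0 + 18.3
= −73.3 dBm → −73.3 dBm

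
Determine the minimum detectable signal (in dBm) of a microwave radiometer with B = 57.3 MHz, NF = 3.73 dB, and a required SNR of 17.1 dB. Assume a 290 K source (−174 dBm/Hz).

−75.6 dBm

Sensitivity = −174 + 10 log₁₀(B) + NF + SNR_min
= −174 + 77.58 + 3.73 + 17.1
= −75.59 dBm → −75.6 dBm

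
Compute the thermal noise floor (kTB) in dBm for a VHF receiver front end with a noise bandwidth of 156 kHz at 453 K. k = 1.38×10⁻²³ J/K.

P_n = kTB = 1.38×10⁻²³ × 453 × 1.56×10⁵ = 9.75×10⁻¹⁶ W
In dBm: 10 log₁₀(9.75×10⁻¹⁶ / 10⁻³) = −120.1 dBm

−120.1 dBm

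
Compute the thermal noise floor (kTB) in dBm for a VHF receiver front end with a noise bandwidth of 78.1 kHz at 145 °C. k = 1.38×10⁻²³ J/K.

T = 145 °C + 273.15 = 418.15 K
P_n = kTB = 1.38×10⁻²³ × 418.15 × 7.81×10⁴ = 4.51×10⁻¹⁶ W
In dBm: 10 log₁₀(4.51×10⁻¹⁶ / 10⁻³) = −123.5 dBm

−123.5 dBm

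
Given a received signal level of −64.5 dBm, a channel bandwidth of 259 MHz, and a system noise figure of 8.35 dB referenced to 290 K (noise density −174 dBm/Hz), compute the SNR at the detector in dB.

17.0 dB

Noise floor: N = −174 + 10 log₁₀(B) + NF
10 log₁₀(2.59×10⁸) = 84.13 dB
N = −174 + 84.13 + 8.35 = −81.52 dBm
SNR = P_sig − N = −64.5 − (−81.52) = 17.02 dB → 17.0 dB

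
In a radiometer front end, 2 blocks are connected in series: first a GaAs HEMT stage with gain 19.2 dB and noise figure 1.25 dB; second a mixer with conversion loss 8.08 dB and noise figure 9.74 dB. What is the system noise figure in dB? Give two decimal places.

Convert to linear (a loss of L dB is a gain of −L dB): F_i = 10^(NF_i/10), G_i = 10^(G_i,dB/10)
  Stage 1: F_1 = 10^(1.25/10) = 1.334, G_1 = 10^(19.2/10) = 83.18
  Stage 2: F_2 = 10^(9.74/10) = 9.419, G_2 = 10^(−8.08/10) = 0.1556
Friis cascade:
  F = 1.334 + (9.419 − 1)/83.18 = 1.435
NF = 10 log₁₀(1.435) = 1.57 dB

1.57 dB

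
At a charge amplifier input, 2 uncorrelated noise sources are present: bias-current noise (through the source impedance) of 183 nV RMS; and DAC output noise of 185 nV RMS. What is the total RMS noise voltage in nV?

Uncorrelated sources add in power (mean-square): V_tot = √(ΣV_i²)
V_tot = √[(1.83×10⁻⁷)² + (1.85×10⁻⁷)²] = 2.60×10⁻⁷ V = 260 nV

260 nV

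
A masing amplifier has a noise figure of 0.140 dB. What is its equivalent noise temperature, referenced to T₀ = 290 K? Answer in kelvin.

F = 10^(0.140/10) = 1.03276
T_e = (F − 1)·T₀ = (1.03276 − 1) × 290 = 9.50 K

9.50 K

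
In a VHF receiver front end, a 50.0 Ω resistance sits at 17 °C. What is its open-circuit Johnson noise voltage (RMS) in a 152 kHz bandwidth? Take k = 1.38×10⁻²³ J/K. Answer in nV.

349 nV

T = 17 °C + 273.15 = 290.15 K
V_n = √(4kTRB)
4kTRB = 4 × 1.38×10⁻²³ × 290.15 × 5.00×10¹ × 1.52×10⁵ = 1.22×10⁻¹³ V²
V_n = √(1.22×10⁻¹³) = 3.49×10⁻⁷ V = 349 nV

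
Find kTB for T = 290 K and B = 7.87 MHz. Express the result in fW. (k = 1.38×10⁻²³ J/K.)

P_n = kTB = 1.38×10⁻²³ × 290 × 7.87×10⁶ = 3.15×10⁻¹⁴ W = 31.5 fW

31.5 fW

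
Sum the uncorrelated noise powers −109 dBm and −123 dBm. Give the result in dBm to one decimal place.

Convert to linear, add, convert back:
P₁ = 1.26×10⁻¹⁴ W, P₂ = 5.01×10⁻¹⁶ W
P_tot = 1.31×10⁻¹⁴ W → 10 log₁₀(P_tot / 10⁻³) = −108.8 dBm

−108.8 dBm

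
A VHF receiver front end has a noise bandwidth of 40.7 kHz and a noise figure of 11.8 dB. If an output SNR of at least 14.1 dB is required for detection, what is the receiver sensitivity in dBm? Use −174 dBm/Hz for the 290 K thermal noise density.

Sensitivity = −174 + 10 log₁₀(B) + NF + SNR_min
= −174 + 46.1 + 11.8 + 14.1
= −102.0 dBm → −102.0 dBm

−102.0 dBm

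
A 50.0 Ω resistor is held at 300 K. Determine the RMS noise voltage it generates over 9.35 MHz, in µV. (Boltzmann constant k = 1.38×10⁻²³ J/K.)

V_n = √(4kTRB)
4kTRB = 4 × 1.38×10⁻²³ × 300 × 5.00×10¹ × 9.35×10⁶ = 7.74×10⁻¹² V²
V_n = √(7.74×10⁻¹²) = 2.78×10⁻⁶ V = 2.78 µV

2.78 µV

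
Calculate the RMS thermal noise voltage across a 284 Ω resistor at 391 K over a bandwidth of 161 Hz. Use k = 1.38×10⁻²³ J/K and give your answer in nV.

31.4 nV

V_n = √(4kTRB)
4kTRB = 4 × 1.38×10⁻²³ × 391 × 2.84×10² × 1.61×10² = 9.87×10⁻¹⁶ V²
V_n = √(9.87×10⁻¹⁶) = 3.14×10⁻⁸ V = 31.4 nV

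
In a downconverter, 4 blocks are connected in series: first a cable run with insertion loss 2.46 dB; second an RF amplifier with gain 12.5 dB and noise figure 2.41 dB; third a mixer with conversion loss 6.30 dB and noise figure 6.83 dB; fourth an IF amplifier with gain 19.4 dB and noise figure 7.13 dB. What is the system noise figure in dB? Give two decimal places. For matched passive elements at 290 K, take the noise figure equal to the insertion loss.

Convert to linear (a loss of L dB is a gain of −L dB): F_i = 10^(NF_i/10), G_i = 10^(G_i,dB/10)
  Stage 1: F_1 = 10^(2.46/10) = 1.762, G_1 = 10^(−2.46/10) = 0.5675
  Stage 2: F_2 = 10^(2.41/10) = 1.742, G_2 = 10^(12.5/10) = 17.78
  Stage 3: F_3 = 10^(6.83/10) = 4.819, G_3 = 10^(−6.30/10) = 0.2344
  Stage 4: F_4 = 10^(7.13/10) = 5.164, G_4 = 10^(19.4/10) = 87.10
Friis cascade:
  F = 1.762 + (1.742 − 1)/0.5675 + (4.819 − 1)/10.09 + (5.164 − 1)/2.366 = 5.208
NF = 10 log₁₀(5.208) = 7.17 dB

7.17 dB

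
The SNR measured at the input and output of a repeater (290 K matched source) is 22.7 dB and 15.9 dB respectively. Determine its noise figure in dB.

6.8 dB

NF (dB) = SNR_in(dB) − SNR_out(dB) when the source is at T₀
NF = 22.7 − 15.9 = 6.8 dB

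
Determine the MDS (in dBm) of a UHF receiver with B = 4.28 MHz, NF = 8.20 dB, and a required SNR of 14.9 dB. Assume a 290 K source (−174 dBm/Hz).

Sensitivity = −174 + 10 log₁₀(B) + NF + SNR_min
= −174 + 66.31 + 8.20 + 14.9
= −84.59 dBm → −84.6 dBm

−84.6 dBm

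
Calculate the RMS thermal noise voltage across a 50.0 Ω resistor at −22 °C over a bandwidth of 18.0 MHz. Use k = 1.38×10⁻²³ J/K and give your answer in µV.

T = −22 °C + 273.15 = 251.15 K
V_n = √(4kTRB)
4kTRB = 4 × 1.38×10⁻²³ × 251.15 × 5.00×10¹ × 1.80×10⁷ = 1.25×10⁻¹¹ V²
V_n = √(1.25×10⁻¹¹) = 3.53×10⁻⁶ V = 3.53 µV

3.53 µV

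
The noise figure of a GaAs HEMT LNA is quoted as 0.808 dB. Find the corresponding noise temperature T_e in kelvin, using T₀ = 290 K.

59.3 K

F = 10^(0.808/10) = 1.20448
T_e = (F − 1)·T₀ = (1.20448 − 1) × 290 = 59.3 K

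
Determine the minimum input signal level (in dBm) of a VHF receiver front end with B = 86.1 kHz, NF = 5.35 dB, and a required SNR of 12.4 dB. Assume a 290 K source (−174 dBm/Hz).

−106.9 dBm

Sensitivity = −174 + 10 log₁₀(B) + NF + SNR_min
= −174 + 49.35 + 5.35 + 12.4
= −106.90 dBm → −106.9 dBm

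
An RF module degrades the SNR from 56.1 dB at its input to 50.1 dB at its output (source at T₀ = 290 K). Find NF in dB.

6.0 dB

NF (dB) = SNR_in(dB) − SNR_out(dB) when the source is at T₀
NF = 56.1 − 50.1 = 6.0 dB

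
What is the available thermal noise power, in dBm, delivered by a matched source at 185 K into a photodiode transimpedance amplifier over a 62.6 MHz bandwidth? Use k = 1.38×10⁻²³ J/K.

−98.0 dBm

P_n = kTB = 1.38×10⁻²³ × 185 × 6.26×10⁷ = 1.60×10⁻¹³ W
In dBm: 10 log₁₀(1.60×10⁻¹³ / 10⁻³) = −98.0 dBm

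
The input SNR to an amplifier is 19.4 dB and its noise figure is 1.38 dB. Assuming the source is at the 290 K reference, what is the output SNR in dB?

18.02 dB

By definition F = SNR_in/SNR_out, so in dB: SNR_out = SNR_in − NF
SNR_out = 19.4 − 1.38 = 18.02 dB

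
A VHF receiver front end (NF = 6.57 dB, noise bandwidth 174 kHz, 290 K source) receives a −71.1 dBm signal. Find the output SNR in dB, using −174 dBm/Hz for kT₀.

Noise floor: N = −174 + 10 log₁₀(B) + NF
10 log₁₀(1.74×10⁵) = 52.41 dB
N = −174 + 52.41 + 6.57 = −115.02 dBm
SNR = P_sig − N = −71.1 − (−115.02) = 43.92 dB → 43.9 dB

43.9 dB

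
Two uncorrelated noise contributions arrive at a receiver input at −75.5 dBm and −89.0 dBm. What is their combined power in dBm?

−75.3 dBm

Convert to linear, add, convert back:
P₁ = 2.82×10⁻¹¹ W, P₂ = 1.26×10⁻¹² W
P_tot = 2.94×10⁻¹¹ W → 10 log₁₀(P_tot / 10⁻³) = −75.3 dBm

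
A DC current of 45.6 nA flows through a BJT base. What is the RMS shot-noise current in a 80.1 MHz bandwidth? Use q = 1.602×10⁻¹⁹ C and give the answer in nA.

1.08 nA

I_n = √(2qI·B)
2qI·B = 2 × 1.602×10⁻¹⁹ × 4.56×10⁻⁸ × 8.01×10⁷ = 1.17×10⁻¹⁸ A²
I_n = √(1.17×10⁻¹⁸) = 1.08×10⁻⁹ A = 1.08 nA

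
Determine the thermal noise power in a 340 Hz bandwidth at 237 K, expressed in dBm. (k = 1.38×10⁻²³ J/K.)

−149.5 dBm

P_n = kTB = 1.38×10⁻²³ × 237 × 3.40×10² = 1.11×10⁻¹⁸ W
In dBm: 10 log₁₀(1.11×10⁻¹⁸ / 10⁻³) = −149.5 dBm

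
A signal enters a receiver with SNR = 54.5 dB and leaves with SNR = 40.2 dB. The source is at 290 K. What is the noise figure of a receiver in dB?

NF (dB) = SNR_in(dB) − SNR_out(dB) when the source is at T₀
NF = 54.5 − 40.2 = 14.3 dB

14.3 dB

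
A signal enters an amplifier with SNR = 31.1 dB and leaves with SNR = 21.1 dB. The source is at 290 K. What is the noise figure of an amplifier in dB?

NF (dB) = SNR_in(dB) − SNR_out(dB) when the source is at T₀
NF = 31.1 − 21.1 = 10.0 dB

10.0 dB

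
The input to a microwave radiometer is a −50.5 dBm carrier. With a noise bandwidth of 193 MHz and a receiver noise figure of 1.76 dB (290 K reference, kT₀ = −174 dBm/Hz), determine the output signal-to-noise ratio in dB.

Noise floor: N = −174 + 10 log₁₀(B) + NF
10 log₁₀(1.93×10⁸) = 82.86 dB
N = −174 + 82.86 + 1.76 = −89.38 dBm
SNR = P_sig − N = −50.5 − (−89.38) = 38.88 dB → 38.9 dB

38.9 dB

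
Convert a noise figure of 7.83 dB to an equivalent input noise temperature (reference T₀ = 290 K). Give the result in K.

F = 10^(7.83/10) = 6.06736
T_e = (F − 1)·T₀ = (6.06736 − 1) × 290 = 1470 K

1470 K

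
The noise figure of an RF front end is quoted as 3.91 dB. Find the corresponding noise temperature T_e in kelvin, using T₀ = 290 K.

F = 10^(3.91/10) = 2.46037
T_e = (F − 1)·T₀ = (2.46037 − 1) × 290 = 424 K

424 K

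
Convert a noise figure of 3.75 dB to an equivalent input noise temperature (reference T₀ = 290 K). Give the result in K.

F = 10^(3.75/10) = 2.37137
T_e = (F − 1)·T₀ = (2.37137 − 1) × 290 = 398 K

398 K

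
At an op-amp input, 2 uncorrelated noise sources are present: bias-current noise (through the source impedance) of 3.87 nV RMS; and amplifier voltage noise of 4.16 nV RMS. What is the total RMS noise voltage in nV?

5.68 nV

Uncorrelated sources add in power (mean-square): V_tot = √(ΣV_i²)
V_tot = √[(3.87×10⁻⁹)² + (4.16×10⁻⁹)²] = 5.68×10⁻⁹ V = 5.68 nV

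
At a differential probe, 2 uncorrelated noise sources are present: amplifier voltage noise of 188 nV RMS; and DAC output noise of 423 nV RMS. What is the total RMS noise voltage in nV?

463 nV

Uncorrelated sources add in power (mean-square): V_tot = √(ΣV_i²)
V_tot = √[(1.88×10⁻⁷)² + (4.23×10⁻⁷)²] = 4.63×10⁻⁷ V = 463 nV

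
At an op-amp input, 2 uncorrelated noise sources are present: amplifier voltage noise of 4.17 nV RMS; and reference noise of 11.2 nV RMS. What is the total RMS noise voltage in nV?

Uncorrelated sources add in power (mean-square): V_tot = √(ΣV_i²)
V_tot = √[(4.17×10⁻⁹)² + (1.12×10⁻⁸)²] = 1.20×10⁻⁸ V = 12.0 nV

12.0 nV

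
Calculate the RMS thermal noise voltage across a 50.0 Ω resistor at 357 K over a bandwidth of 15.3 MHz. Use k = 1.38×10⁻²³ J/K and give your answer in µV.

V_n = √(4kTRB)
4kTRB = 4 × 1.38×10⁻²³ × 357 × 5.00×10¹ × 1.53×10⁷ = 1.51×10⁻¹¹ V²
V_n = √(1.51×10⁻¹¹) = 3.88×10⁻⁶ V = 3.88 µV

3.88 µV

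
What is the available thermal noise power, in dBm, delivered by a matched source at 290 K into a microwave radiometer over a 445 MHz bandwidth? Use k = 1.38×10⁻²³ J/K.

−87.5 dBm

P_n = kTB = 1.38×10⁻²³ × 290 × 4.45×10⁸ = 1.78×10⁻¹² W
In dBm: 10 log₁₀(1.78×10⁻¹² / 10⁻³) = −87.5 dBm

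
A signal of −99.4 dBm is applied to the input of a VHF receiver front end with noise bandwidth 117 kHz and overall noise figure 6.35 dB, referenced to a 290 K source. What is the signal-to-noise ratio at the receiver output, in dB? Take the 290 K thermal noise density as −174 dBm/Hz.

Noise floor: N = −174 + 10 log₁₀(B) + NF
10 log₁₀(1.17×10⁵) = 50.68 dB
N = −174 + 50.68 + 6.35 = −116.97 dBm
SNR = P_sig − N = −99.4 − (−116.97) = 17.57 dB → 17.6 dB

17.6 dB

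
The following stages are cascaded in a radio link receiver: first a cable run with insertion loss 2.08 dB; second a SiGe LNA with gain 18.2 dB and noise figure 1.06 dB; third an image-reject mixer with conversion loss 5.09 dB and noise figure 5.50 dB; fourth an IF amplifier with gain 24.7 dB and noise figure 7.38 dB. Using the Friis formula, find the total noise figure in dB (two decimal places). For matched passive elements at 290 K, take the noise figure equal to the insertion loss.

3.94 dB

Convert to linear (a loss of L dB is a gain of −L dB): F_i = 10^(NF_i/10), G_i = 10^(G_i,dB/10)
  Stage 1: F_1 = 10^(2.08/10) = 1.614, G_1 = 10^(−2.08/10) = 0.6194
  Stage 2: F_2 = 10^(1.06/10) = 1.276, G_2 = 10^(18.2/10) = 66.07
  Stage 3: F_3 = 10^(5.50/10) = 3.548, G_3 = 10^(−5.09/10) = 0.3097
  Stage 4: F_4 = 10^(7.38/10) = 5.470, G_4 = 10^(24.7/10) = 295.1
Friis cascade:
  F = 1.614 + (1.276 − 1)/0.6194 + (3.548 − 1)/40.93 + (5.470 − 1)/12.68 = 2.476
NF = 10 log₁₀(2.476) = 3.94 dB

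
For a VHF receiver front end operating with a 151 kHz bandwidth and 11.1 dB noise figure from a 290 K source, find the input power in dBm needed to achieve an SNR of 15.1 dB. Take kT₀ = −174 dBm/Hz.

−96.0 dBm

Sensitivity = −174 + 10 log₁₀(B) + NF + SNR_min
= −174 + 51.79 + 11.1 + 15.1
= −96.01 dBm → −96.0 dBm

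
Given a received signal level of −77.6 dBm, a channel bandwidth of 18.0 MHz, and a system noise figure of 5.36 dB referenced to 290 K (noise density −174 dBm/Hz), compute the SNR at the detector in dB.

18.5 dB

Noise floor: N = −174 + 10 log₁₀(B) + NF
10 log₁₀(1.80×10⁷) = 72.55 dB
N = −174 + 72.55 + 5.36 = −96.09 dBm
SNR = P_sig − N = −77.6 − (−96.09) = 18.49 dB → 18.5 dB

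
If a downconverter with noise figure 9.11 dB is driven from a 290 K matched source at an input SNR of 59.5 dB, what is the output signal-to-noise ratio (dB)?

By definition F = SNR_in/SNR_out, so in dB: SNR_out = SNR_in − NF
SNR_out = 59.5 − 9.11 = 50.39 dB

50.39 dB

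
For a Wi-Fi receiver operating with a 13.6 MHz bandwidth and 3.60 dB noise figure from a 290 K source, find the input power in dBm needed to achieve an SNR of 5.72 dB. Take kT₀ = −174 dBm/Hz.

−93.3 dBm

Sensitivity = −174 + 10 log₁₀(B) + NF + SNR_min
= −174 + 71.34 + 3.60 + 5.72
= −93.34 dBm → −93.3 dBm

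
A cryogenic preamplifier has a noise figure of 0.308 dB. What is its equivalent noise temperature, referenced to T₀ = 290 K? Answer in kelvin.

F = 10^(0.308/10) = 1.07349
T_e = (F − 1)·T₀ = (1.07349 − 1) × 290 = 21.3 K

21.3 K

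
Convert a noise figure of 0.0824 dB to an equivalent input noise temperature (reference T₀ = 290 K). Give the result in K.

F = 10^(0.0824/10) = 1.01915
T_e = (F − 1)·T₀ = (1.01915 − 1) × 290 = 5.55 K

5.55 K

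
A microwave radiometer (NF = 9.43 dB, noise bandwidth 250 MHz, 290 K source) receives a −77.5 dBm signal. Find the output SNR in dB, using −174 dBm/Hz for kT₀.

Noise floor: N = −174 + 10 log₁₀(B) + NF
10 log₁₀(2.50×10⁸) = 83.98 dB
N = −174 + 83.98 + 9.43 = −80.59 dBm
SNR = P_sig − N = −77.5 − (−80.59) = 3.09 dB → 3.1 dB

3.1 dB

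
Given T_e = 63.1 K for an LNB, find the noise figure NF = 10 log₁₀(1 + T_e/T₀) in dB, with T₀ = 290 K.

F = 1 + T_e/T₀ = 1 + 63.1/290 = 1.21759
NF = 10 log₁₀(1.21759) = 0.855 dB

0.855 dB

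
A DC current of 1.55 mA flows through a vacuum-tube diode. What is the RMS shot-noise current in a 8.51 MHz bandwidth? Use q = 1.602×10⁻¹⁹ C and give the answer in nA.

I_n = √(2qI·B)
2qI·B = 2 × 1.602×10⁻¹⁹ × 1.55×10⁻³ × 8.51×10⁶ = 4.23×10⁻¹⁵ A²
I_n = √(4.23×10⁻¹⁵) = 6.50×10⁻⁸ A = 65.0 nA

65.0 nA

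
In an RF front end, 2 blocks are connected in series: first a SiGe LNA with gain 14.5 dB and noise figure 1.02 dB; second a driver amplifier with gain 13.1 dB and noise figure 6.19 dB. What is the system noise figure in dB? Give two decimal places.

Convert to linear (a loss of L dB is a gain of −L dB): F_i = 10^(NF_i/10), G_i = 10^(G_i,dB/10)
  Stage 1: F_1 = 10^(1.02/10) = 1.265, G_1 = 10^(14.5/10) = 28.18
  Stage 2: F_2 = 10^(6.19/10) = 4.159, G_2 = 10^(13.1/10) = 20.42
Friis cascade:
  F = 1.265 + (4.159 − 1)/28.18 = 1.377
NF = 10 log₁₀(1.377) = 1.39 dB

1.39 dB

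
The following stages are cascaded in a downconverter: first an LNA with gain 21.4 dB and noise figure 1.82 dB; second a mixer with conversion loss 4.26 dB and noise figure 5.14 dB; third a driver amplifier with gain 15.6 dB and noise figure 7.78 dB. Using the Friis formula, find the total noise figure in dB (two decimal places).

2.13 dB

Convert to linear (a loss of L dB is a gain of −L dB): F_i = 10^(NF_i/10), G_i = 10^(G_i,dB/10)
  Stage 1: F_1 = 10^(1.82/10) = 1.521, G_1 = 10^(21.4/10) = 138.0
  Stage 2: F_2 = 10^(5.14/10) = 3.266, G_2 = 10^(−4.26/10) = 0.3750
  Stage 3: F_3 = 10^(7.78/10) = 5.998, G_3 = 10^(15.6/10) = 36.31
Friis cascade:
  F = 1.521 + (3.266 − 1)/138.0 + (5.998 − 1)/51.76 = 1.634
NF = 10 log₁₀(1.634) = 2.13 dB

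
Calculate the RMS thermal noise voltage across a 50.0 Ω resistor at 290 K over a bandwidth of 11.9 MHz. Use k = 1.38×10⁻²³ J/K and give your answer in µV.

V_n = √(4kTRB)
4kTRB = 4 × 1.38×10⁻²³ × 290 × 5.00×10¹ × 1.19×10⁷ = 9.52×10⁻¹² V²
V_n = √(9.52×10⁻¹²) = 3.09×10⁻⁶ V = 3.09 µV

3.09 µV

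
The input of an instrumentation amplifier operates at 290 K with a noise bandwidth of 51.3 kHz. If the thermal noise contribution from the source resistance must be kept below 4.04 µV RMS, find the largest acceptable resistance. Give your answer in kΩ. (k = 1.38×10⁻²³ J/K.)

19.9 kΩ

Johnson–Nyquist: V_n = √(4kTRB) ⇒ R = V_n² / (4kTB)
4kTB = 4 × 1.38×10⁻²³ × 290 × 5.13×10⁴ = 8.21×10⁻¹⁶
R = (4.04×10⁻⁶)² / 8.21×10⁻¹⁶ = 1.99×10⁴ Ω = 19.9 kΩ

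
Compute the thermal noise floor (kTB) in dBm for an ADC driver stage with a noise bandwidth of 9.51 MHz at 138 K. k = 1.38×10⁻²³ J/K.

P_n = kTB = 1.38×10⁻²³ × 138 × 9.51×10⁶ = 1.81×10⁻¹⁴ W
In dBm: 10 log₁₀(1.81×10⁻¹⁴ / 10⁻³) = −107.4 dBm

−107.4 dBm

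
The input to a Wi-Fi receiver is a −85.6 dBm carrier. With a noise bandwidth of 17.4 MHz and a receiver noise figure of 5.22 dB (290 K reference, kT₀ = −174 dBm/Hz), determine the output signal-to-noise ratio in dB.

10.8 dB

Noise floor: N = −174 + 10 log₁₀(B) + NF
10 log₁₀(1.74×10⁷) = 72.41 dB
N = −174 + 72.41 + 5.22 = −96.37 dBm
SNR = P_sig − N = −85.6 − (−96.37) = 10.77 dB → 10.8 dB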